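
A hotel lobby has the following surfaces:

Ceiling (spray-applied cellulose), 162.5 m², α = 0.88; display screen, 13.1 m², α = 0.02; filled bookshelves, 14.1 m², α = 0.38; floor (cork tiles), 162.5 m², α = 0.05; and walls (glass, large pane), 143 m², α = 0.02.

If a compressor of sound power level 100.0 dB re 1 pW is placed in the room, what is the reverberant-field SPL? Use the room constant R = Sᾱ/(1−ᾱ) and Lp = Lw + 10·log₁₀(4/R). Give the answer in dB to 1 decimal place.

82.3 dB

A = 159.605 sabins; S = 495.2 m².
ᾱ = 159.605/495.2 = 0.3223; R = Sᾱ/(1−ᾱ) = 159.605/(1−0.3223) = 235.510 m².
Lp = Lw + 10 log₁₀(4/R) = 100.0 -17.70 = 82.3 dB.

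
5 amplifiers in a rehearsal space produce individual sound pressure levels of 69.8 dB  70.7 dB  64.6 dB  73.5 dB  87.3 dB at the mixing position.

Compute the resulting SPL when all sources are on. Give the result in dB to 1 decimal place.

Σ 10^(Lᵢ/10) = 5.836e+08.
Back to dB: 10·log₁₀ Σ = 87.7 dB.

87.7 dB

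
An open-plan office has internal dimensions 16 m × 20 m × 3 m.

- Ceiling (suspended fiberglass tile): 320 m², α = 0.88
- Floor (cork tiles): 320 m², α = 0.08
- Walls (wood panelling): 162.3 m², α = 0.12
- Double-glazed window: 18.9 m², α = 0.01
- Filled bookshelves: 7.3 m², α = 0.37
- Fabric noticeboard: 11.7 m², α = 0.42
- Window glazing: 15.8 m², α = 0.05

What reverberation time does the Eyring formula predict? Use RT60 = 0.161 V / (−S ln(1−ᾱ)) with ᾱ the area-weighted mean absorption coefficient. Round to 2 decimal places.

S = Σ Sᵢ = 856.0 m².
Σ(Sᵢαᵢ) = 320·0.88 + 320·0.08 + 162.3·0.12 + 18.9·0.01 + 7.3·0.37 + 11.7·0.42 + 15.8·0.05 = 335.270.
ᾱ = 335.270 / 856.0 = 0.3917.
−S·ln(1−ᾱ) = −856.0 × ln(1 − 0.3917) = 425.507.
V = 16 × 20 × 3 = 960 m³.
RT60 = 0.161 × 960 / 425.507 = 0.36 s.

0.36 s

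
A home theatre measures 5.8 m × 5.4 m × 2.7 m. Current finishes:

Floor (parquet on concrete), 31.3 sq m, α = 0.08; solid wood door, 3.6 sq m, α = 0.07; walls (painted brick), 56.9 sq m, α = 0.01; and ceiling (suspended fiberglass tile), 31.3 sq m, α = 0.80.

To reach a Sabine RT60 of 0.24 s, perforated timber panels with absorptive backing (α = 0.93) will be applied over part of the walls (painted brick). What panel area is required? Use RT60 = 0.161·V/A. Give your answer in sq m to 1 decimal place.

A₁ = Σ Sᵢαᵢ = 31.3*0.08 + 3.6*0.07 + 56.9*0.01 + 31.3*0.80 = 28.365 sabins.
Required A₂ = 0.161·84.564/0.24 = 56.728 sabins.
ΔA needed = 56.728 − 28.365 = 28.363 sabins.
Net gain per sq m: Δα = 0.93 − 0.01 = 0.92.
Panel area = 28.363 / 0.92 = 30.8 sq m.

30.8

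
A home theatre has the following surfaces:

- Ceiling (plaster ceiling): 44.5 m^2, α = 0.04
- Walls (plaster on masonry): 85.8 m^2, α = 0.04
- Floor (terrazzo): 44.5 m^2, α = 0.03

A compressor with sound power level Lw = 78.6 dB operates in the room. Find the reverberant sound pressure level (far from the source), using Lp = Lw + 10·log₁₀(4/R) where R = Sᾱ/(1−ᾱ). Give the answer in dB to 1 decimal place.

A = 6.547 sabins; S = 174.8 m^2.
ᾱ = 6.547/174.8 = 0.0375; R = Sᾱ/(1−ᾱ) = 6.547/(1−0.0375) = 6.802 m^2.
Lp = 78.6 + 10·log₁₀(4/6.802) = 78.6 + (-2.31) = 76.3 dB.

76.3 dB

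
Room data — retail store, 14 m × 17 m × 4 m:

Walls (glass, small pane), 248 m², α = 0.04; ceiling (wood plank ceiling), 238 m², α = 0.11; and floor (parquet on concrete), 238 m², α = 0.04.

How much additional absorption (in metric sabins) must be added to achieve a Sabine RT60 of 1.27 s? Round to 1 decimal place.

75.1 sabins

Equivalent absorption area: A₁ = 248*0.04 + 238*0.11 + 238*0.04 = 45.620 m².
Target A₂ = 0.161·952/1.27 = 120.687 sabins (V = 952 m³).
ΔA = A₂ − A₁ = 120.687 − 45.620 = 75.1 sabins.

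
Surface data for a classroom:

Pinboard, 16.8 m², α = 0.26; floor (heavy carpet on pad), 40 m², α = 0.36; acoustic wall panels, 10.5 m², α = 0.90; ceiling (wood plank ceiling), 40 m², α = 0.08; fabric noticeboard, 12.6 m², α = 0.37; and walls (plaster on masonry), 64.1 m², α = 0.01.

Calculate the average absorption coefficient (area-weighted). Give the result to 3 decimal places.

Total surface area S = 184.0 m².
Σ(Sᵢαᵢ) = 16.8*0.26 + 40*0.36 + 10.5*0.90 + 40*0.08 + 12.6*0.37 + 64.1*0.01 = 36.721.
ᾱ = 36.721 / 184.0 = 0.200.

0.200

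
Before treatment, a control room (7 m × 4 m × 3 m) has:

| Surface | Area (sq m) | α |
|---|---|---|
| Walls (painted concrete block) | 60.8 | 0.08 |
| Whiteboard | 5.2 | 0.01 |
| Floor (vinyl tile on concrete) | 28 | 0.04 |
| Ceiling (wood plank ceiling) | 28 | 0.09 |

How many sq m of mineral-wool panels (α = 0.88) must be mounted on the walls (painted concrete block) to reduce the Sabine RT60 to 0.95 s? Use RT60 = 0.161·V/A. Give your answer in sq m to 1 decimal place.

Total absorption A₁ = 60.8·0.08 + 5.2·0.01 + 28·0.04 + 28·0.09
  = 4.864 + 0.052 + 1.120 + 2.520 = 8.556 sq m sabins.
V = 84 m³. Target absorption A₂ = 0.161 × 84 / 0.95 = 14.236 sabins.
Absorption to add: 14.236 − 8.556 = 5.680 sabins.
Net gain per sq m: Δα = 0.88 − 0.08 = 0.80.
Panel area = 5.680 / 0.80 = 7.1 sq m.

7.1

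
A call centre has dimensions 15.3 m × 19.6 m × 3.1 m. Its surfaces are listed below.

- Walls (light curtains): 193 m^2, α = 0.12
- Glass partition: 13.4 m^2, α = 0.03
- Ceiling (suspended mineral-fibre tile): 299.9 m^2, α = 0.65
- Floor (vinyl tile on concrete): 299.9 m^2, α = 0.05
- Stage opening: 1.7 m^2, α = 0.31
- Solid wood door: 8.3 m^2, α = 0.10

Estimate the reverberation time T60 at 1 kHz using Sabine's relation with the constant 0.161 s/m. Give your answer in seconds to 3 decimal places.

0.637 s

Equivalent absorption area: A = 193×0.12 + 13.4×0.03 + 299.9×0.65 + 299.9×0.05 + 1.7×0.31 + 8.3×0.10 = 234.849 m^2.
Volume V = 15.3 × 19.6 × 3.1 = 929.628 m³.
RT60 = 0.161 · V / A = 0.161 × 929.628 / 234.849 = 0.637 s.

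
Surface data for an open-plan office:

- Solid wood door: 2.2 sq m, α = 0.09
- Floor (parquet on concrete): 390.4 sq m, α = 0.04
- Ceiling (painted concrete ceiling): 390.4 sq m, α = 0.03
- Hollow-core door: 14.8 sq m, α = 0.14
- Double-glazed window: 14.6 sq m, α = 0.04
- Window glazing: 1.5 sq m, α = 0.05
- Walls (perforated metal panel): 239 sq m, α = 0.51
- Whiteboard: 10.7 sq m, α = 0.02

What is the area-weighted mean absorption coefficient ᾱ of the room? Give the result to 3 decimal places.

S = Σ Sᵢ = 2.2 + 390.4 + 390.4 + 14.8 + 14.6 + 1.5 + 239 + 10.7 = 1063.6 sq m.
Weighted sum Σ Sα = 152.361.
ᾱ = A/S = 0.143.

0.143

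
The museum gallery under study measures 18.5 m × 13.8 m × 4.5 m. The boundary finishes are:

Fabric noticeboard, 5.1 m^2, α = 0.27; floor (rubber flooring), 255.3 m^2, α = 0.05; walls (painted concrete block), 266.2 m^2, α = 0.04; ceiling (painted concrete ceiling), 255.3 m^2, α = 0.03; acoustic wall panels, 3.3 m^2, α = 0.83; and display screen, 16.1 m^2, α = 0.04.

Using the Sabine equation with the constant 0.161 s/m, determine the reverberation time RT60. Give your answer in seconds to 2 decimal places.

5.16 sec

Total absorption A = 5.1*0.27 + 255.3*0.05 + 266.2*0.04 + 255.3*0.03 + 3.3*0.83 + 16.1*0.04
  = 1.377 + 12.765 + 10.648 + 7.659 + 2.739 + 0.644 = 35.832 m^2 sabins.
Volume V = 18.5 × 13.8 × 4.5 = 1148.85 m³.
T = 0.161 V/A = 0.161·1148.85/35.832 = 5.16 s.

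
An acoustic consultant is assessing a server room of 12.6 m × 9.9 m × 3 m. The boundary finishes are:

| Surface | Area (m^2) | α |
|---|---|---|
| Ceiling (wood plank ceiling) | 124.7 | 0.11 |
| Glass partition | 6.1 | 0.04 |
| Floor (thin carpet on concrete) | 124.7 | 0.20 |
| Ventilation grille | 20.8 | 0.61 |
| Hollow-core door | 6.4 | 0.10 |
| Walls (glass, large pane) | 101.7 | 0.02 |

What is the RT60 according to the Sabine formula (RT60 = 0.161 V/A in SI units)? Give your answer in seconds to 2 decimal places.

A = Σ Sᵢαᵢ = 124.7×0.11 + 6.1×0.04 + 124.7×0.20 + 20.8×0.61 + 6.4×0.10 + 101.7×0.02 = 54.263 sabins.
Room volume: 374.22 m³.
Sabine: RT60 = 0.161 × 374.22 / 54.263 = 1.11 s.

1.11 s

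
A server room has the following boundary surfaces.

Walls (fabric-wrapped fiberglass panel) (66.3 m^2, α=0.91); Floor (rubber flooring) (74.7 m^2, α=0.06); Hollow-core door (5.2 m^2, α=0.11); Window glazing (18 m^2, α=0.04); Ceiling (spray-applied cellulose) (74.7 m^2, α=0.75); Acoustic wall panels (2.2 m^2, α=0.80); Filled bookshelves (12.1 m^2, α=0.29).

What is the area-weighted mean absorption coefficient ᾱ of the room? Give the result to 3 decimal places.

Total surface area S = 253.2 m^2.
Weighted sum Σ Sα = 127.401.
ᾱ = 127.401 / 253.2 = 0.503.

0.503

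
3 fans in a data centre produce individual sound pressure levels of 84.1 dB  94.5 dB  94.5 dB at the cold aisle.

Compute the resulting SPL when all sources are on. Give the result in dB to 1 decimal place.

97.7 dB

Σ 10^(Lᵢ/10) = 5.894e+09.
Combined level = 10 log₁₀(5.894e+09) = 97.7 dB.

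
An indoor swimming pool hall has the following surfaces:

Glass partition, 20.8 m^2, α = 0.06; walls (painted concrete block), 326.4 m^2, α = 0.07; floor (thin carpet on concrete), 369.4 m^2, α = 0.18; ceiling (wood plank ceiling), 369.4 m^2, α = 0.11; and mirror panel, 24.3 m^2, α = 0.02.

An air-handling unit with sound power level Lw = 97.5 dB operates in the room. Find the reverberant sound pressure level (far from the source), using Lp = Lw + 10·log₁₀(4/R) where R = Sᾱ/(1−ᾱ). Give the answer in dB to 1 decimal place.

81.8 dB

A = 131.708 sabins; S = 1110.3 m^2.
ᾱ = 0.1186, so room constant R = A/(1−ᾱ) = 149.430 m^2.
Lp = 97.5 + 10·log₁₀(4/149.430) = 97.5 + (-15.72) = 81.8 dB.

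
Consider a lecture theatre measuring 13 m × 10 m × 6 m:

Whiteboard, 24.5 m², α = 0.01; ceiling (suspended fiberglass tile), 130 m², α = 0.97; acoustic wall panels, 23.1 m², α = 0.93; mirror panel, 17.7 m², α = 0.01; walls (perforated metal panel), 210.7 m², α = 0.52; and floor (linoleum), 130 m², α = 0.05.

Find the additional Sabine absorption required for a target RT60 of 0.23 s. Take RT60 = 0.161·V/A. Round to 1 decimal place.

281.9 sabins

Summing Sᵢαᵢ: 0.245 + 126.100 + 21.483 + 0.177 + 109.564 + 6.500 → A₁ = 264.069 sabins.
For T = 0.23 s, need A₂ = 0.161·V/T = 0.161·780/0.23 = 546.000 sabins.
Additional absorption ΔA = 546.000 − 264.069 = 281.9 sabins.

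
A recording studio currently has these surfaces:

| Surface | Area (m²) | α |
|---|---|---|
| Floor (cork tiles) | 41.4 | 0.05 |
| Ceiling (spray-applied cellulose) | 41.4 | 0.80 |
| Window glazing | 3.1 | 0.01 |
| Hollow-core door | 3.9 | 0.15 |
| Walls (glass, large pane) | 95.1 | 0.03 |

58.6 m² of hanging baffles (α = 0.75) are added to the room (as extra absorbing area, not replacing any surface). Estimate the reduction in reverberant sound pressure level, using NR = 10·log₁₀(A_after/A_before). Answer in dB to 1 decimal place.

Summing Sᵢαᵢ: 2.070 + 33.120 + 0.031 + 0.585 + 2.853 → A_before = 38.659 sabins.
Treatment contributes 58.6·0.75 = 43.950 sabins.
New total A_after = 82.609 sabins.
NR = 10·log₁₀(82.609/38.659) = 3.3 dB.

3.3 dB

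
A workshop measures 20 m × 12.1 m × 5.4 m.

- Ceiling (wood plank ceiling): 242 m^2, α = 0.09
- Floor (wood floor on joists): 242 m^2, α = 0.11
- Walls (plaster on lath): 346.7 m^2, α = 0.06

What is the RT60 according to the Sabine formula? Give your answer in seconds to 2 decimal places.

Total absorption A = 242*0.09 + 242*0.11 + 346.7*0.06
  = 21.780 + 26.620 + 20.802 = 69.202 m^2 sabins.
Room volume: 1306.8 m³.
T = 0.161 V/A = 0.161·1306.8/69.202 = 3.04 s.

3.04 s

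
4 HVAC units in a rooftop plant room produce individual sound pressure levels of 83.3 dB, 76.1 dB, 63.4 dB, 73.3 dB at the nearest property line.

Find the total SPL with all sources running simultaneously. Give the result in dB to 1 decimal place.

Σ 10^(Lᵢ/10) = 2.781e+08.
L_total = 10·log₁₀(2.781e+08) = 84.4 dB.

84.4 dB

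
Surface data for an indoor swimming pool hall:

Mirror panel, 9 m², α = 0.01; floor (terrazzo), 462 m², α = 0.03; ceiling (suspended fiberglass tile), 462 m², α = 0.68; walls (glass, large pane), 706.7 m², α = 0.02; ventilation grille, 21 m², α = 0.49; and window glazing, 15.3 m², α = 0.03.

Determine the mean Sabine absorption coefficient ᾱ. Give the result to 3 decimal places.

S = Σ Sᵢ = 9 + 462 + 462 + 706.7 + 21 + 15.3 = 1676.0 m².
A = 9·0.01 + 462·0.03 + 462·0.68 + 706.7·0.02 + 21·0.49 + 15.3·0.03 = 352.993 sabins.
ᾱ = A/S = 0.211.

0.211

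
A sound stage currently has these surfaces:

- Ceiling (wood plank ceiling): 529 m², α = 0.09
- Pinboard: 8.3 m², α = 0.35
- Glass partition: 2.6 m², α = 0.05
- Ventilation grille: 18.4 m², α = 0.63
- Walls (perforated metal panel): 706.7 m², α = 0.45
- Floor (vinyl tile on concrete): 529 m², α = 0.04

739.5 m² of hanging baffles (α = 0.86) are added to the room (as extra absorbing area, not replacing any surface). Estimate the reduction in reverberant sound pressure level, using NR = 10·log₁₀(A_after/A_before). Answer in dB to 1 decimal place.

Equivalent absorption area: A_before = 529*0.09 + 8.3*0.35 + 2.6*0.05 + 18.4*0.63 + 706.7*0.45 + 529*0.04 = 401.412 m².
Added absorption = 739.5 × 0.86 = 635.970 sabins.
A_after = 401.412 + 635.970 = 1037.382 sabins.
NR = 10·log₁₀(1037.382/401.412) = 4.1 dB.

4.1 dB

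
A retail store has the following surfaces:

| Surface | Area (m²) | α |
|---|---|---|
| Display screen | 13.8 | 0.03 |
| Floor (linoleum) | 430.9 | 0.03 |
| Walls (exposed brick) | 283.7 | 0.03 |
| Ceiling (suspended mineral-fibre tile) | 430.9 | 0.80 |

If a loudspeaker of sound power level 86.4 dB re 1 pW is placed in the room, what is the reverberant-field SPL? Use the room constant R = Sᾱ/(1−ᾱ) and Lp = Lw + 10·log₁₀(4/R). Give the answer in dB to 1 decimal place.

Σ(Sᵢαᵢ) = 13.8·0.03 + 430.9·0.03 + 283.7·0.03 + 430.9·0.80 = 366.572; total area S = 1159.3 m².
ᾱ = 0.3162, so room constant R = A/(1−ᾱ) = 536.081 m².
Lp = 86.4 + 10·log₁₀(4/536.081) = 86.4 + (-21.27) = 65.1 dB.

65.1 dB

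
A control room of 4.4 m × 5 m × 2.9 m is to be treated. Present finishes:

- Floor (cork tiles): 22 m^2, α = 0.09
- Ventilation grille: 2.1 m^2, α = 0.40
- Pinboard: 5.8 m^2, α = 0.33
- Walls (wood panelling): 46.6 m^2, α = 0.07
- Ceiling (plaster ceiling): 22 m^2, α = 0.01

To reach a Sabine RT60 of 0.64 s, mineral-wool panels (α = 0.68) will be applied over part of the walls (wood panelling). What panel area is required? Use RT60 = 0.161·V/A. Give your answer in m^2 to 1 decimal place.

12.8

Equivalent absorption area: A₁ = 22·0.09 + 2.1·0.40 + 5.8·0.33 + 46.6·0.07 + 22·0.01 = 8.216 m^2.
Required A₂ = 0.161·63.8/0.64 = 16.050 sabins.
Absorption to add: 16.050 − 8.216 = 7.834 sabins.
Net gain per m^2: Δα = 0.68 − 0.07 = 0.61.
Area = ΔA/Δα = 7.834/0.61 = 12.8 m^2.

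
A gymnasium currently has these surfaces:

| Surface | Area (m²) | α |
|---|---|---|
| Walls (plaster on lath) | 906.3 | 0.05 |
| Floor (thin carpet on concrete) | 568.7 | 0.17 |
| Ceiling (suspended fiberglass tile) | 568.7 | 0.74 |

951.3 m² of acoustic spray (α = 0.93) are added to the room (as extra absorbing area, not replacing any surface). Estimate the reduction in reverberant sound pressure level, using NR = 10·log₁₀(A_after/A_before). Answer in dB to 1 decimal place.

Total absorption A_before = 906.3×0.05 + 568.7×0.17 + 568.7×0.74
  = 45.315 + 96.679 + 420.838 = 562.832 m² sabins.
Treatment contributes 951.3·0.93 = 884.709 sabins.
A_after = 562.832 + 884.709 = 1447.541 sabins.
NR = 10·log₁₀(1447.541/562.832) = 4.1 dB.

4.1 dB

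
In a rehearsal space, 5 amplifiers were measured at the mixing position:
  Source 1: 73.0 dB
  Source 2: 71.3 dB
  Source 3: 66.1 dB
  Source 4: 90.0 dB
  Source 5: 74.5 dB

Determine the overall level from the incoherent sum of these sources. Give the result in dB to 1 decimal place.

Sum in the linear (power) domain: Σ 10^(Lᵢ/10) = 10^(73.0/10) + 10^(71.3/10) + 10^(66.1/10) + 10^(90.0/10) + 10^(74.5/10) = 1.066e+09.
Combined level = 10 log₁₀(1.066e+09) = 90.3 dB.

90.3 dB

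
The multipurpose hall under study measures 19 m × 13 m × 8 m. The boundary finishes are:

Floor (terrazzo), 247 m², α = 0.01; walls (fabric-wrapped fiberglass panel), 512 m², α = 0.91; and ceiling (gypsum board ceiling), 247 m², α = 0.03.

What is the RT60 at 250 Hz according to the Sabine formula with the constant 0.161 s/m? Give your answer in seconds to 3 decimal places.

Summing Sᵢαᵢ: 2.470 + 465.920 + 7.410 → A = 475.800 sabins.
Volume V = 19 × 13 × 8 = 1976 m³.
RT60 = 0.161 · V / A = 0.161 × 1976 / 475.800 = 0.669 s.

0.669 sec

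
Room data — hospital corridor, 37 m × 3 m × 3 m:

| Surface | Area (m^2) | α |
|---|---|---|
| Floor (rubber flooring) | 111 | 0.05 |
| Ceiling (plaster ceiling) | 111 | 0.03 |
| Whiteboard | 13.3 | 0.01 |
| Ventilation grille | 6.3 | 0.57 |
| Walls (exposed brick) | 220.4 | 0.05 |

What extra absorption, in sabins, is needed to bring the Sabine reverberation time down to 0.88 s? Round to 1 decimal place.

37.3 sabins

Total absorption A₁ = 111*0.05 + 111*0.03 + 13.3*0.01 + 6.3*0.57 + 220.4*0.05
  = 5.550 + 3.330 + 0.133 + 3.591 + 11.020 = 23.624 m^2 sabins.
V = 333 m³. Required absorption A₂ = 0.161 × 333 / 0.88 = 60.924 sabins.
ΔA = A₂ − A₁ = 60.924 − 23.624 = 37.3 sabins.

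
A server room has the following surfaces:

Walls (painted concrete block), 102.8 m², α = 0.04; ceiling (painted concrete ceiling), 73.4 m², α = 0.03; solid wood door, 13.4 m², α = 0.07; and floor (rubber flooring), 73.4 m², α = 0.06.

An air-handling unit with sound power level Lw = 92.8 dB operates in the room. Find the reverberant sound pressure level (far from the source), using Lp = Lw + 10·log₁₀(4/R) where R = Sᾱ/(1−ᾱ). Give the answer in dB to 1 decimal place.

88.0 dB

Σ(Sᵢαᵢ) = 102.8×0.04 + 73.4×0.03 + 13.4×0.07 + 73.4×0.06 = 11.656; total area S = 263.0 m².
ᾱ = 11.656/263.0 = 0.0443; R = Sᾱ/(1−ᾱ) = 11.656/(1−0.0443) = 12.196 m².
Lp = Lw + 10 log₁₀(4/R) = 92.8 -4.84 = 88.0 dB.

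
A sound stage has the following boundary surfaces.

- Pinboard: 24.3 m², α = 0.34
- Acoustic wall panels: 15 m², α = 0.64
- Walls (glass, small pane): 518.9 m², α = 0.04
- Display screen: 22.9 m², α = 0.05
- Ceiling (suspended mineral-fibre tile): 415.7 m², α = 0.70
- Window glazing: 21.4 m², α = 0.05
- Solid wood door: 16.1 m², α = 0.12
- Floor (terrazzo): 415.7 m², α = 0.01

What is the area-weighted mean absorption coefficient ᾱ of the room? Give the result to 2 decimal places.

S = Σ Sᵢ = 24.3 + 15 + 518.9 + 22.9 + 415.7 + 21.4 + 16.1 + 415.7 = 1450.0 m².
Weighted sum Σ Sα = 337.912.
ᾱ = 337.912 / 1450.0 = 0.23.

0.23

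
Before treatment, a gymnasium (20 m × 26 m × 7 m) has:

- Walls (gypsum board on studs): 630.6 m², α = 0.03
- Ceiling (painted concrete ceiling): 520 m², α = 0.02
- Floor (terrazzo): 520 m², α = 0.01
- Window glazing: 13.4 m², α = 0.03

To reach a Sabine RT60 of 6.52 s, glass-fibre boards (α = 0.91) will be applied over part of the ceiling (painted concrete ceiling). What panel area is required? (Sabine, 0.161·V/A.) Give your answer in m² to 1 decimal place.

Summing Sᵢαᵢ: 18.918 + 10.400 + 5.200 + 0.402 → A₁ = 34.920 sabins.
V = 3640 m³. Target absorption A₂ = 0.161 × 3640 / 6.52 = 89.883 sabins.
ΔA needed = 89.883 − 34.920 = 54.963 sabins.
Net gain per m²: Δα = 0.91 − 0.02 = 0.89.
Panel area = 54.963 / 0.89 = 61.8 m².

61.8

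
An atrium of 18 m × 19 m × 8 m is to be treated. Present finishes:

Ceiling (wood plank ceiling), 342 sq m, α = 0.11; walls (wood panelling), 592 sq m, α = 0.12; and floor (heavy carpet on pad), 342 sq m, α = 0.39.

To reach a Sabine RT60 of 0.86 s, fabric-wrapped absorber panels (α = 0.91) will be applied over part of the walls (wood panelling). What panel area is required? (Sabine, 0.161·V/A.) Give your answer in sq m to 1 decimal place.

342.0

Total absorption A₁ = 342·0.11 + 592·0.12 + 342·0.39
  = 37.620 + 71.040 + 133.380 = 242.040 sq m sabins.
V = 2736 m³. Target absorption A₂ = 0.161 × 2736 / 0.86 = 512.205 sabins.
ΔA needed = 512.205 − 242.040 = 270.165 sabins.
Each sq m of panel replacing the walls (wood panelling) adds (0.91 − 0.12) = 0.79 sabins.
Panel area = 270.165 / 0.79 = 342.0 sq m.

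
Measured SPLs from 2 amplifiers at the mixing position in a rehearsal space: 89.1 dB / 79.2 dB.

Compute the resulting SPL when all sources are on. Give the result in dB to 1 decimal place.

Sum in the linear (power) domain: Σ 10^(Lᵢ/10) = 10^(89.1/10) + 10^(79.2/10) = 8.96e+08.
Back to dB: 10·log₁₀ Σ = 89.5 dB.

89.5 dB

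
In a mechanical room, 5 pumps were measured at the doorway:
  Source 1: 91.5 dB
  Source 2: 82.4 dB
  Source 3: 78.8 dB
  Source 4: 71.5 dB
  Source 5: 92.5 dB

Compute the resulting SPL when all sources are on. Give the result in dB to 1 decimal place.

Sum in the linear (power) domain: Σ 10^(Lᵢ/10) = 10^(91.5/10) + 10^(82.4/10) + 10^(78.8/10) + 10^(71.5/10) + 10^(92.5/10) = 3.455e+09.
L_total = 10·log₁₀(3.455e+09) = 95.4 dB.

95.4 dB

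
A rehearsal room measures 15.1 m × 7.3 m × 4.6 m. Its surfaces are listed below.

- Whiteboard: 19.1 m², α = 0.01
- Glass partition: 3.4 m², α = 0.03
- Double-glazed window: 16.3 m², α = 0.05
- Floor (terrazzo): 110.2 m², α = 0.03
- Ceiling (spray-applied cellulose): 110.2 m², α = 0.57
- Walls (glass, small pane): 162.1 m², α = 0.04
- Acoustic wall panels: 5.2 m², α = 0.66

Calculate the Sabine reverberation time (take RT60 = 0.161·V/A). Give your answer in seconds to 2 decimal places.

1.06 s

Total absorption A = 19.1*0.01 + 3.4*0.03 + 16.3*0.05 + 110.2*0.03 + 110.2*0.57 + 162.1*0.04 + 5.2*0.66
  = 0.191 + 0.102 + 0.815 + 3.306 + 62.814 + 6.484 + 3.432 = 77.144 m² sabins.
Volume V = 15.1 × 7.3 × 4.6 = 507.058 m³.
Sabine: RT60 = 0.161 × 507.058 / 77.144 = 1.06 s.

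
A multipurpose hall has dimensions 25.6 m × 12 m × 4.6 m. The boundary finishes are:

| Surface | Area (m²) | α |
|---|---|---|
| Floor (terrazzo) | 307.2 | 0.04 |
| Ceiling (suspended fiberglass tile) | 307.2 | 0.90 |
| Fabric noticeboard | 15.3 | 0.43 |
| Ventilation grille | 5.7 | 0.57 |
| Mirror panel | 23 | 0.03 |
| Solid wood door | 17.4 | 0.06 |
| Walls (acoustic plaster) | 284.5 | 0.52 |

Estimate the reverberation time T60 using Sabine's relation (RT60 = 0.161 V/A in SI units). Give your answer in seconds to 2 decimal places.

0.51 s

Summing Sᵢαᵢ: 12.288 + 276.480 + 6.579 + 3.249 + 0.690 + 1.044 + 147.940 → A = 448.270 sabins.
Room volume: 1413.12 m³.
Sabine: RT60 = 0.161 × 1413.12 / 448.270 = 0.51 s.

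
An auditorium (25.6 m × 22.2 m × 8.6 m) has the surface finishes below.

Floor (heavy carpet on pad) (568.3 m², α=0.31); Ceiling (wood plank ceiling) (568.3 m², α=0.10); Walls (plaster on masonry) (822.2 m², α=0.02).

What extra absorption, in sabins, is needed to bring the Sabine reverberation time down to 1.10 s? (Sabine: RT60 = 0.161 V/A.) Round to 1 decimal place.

A₁ = Σ Sᵢαᵢ = 568.3×0.31 + 568.3×0.10 + 822.2×0.02 = 249.447 sabins.
For T = 1.10 s, need A₂ = 0.161·V/T = 0.161·4887.552/1.10 = 715.360 sabins.
Shortfall: 715.360 − 249.447 = 465.9 sabins.

465.9 sabins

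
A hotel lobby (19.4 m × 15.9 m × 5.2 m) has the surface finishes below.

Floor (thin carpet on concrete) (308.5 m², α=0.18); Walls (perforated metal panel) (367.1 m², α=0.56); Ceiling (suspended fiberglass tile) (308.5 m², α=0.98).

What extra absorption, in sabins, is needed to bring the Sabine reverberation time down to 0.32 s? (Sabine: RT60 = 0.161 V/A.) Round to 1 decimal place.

243.6 sabins

Total absorption A₁ = 308.5·0.18 + 367.1·0.56 + 308.5·0.98
  = 55.530 + 205.576 + 302.330 = 563.436 m² sabins.
Target A₂ = 0.161·1603.992/0.32 = 807.008 sabins (V = 1603.992 m³).
ΔA = A₂ − A₁ = 807.008 − 563.436 = 243.6 sabins.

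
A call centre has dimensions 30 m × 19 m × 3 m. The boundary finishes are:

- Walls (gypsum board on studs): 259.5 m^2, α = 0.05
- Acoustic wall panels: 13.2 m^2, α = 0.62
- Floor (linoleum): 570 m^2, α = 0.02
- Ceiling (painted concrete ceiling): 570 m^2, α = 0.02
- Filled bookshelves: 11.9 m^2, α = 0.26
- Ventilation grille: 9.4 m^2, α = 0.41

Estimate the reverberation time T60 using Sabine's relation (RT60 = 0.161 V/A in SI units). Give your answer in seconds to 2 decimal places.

Total absorption A = 259.5*0.05 + 13.2*0.62 + 570*0.02 + 570*0.02 + 11.9*0.26 + 9.4*0.41
  = 12.975 + 8.184 + 11.400 + 11.400 + 3.094 + 3.854 = 50.907 m^2 sabins.
V = 30·19·3 = 1710 m³.
T = 0.161 V/A = 0.161·1710/50.907 = 5.41 s.

5.41 s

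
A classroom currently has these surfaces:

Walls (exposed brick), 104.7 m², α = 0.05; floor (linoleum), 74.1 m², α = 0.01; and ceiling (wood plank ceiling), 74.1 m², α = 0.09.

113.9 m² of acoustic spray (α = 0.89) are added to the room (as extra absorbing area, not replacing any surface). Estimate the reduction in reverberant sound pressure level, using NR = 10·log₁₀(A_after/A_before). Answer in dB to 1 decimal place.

9.6 dB

Total absorption A_before = 104.7×0.05 + 74.1×0.01 + 74.1×0.09
  = 5.235 + 0.741 + 6.669 = 12.645 m² sabins.
Treatment contributes 113.9·0.89 = 101.371 sabins.
New total A_after = 114.016 sabins.
Reduction = 10 log₁₀(A_after/A_before) = 10 log₁₀(9.0167) = 9.6 dB.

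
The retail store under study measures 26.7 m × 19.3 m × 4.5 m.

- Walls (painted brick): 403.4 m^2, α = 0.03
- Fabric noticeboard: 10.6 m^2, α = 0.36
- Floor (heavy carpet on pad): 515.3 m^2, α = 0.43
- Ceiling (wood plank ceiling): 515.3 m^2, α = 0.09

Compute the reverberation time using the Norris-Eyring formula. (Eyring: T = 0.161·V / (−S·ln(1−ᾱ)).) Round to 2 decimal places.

Total surface area S = 403.4 + 10.6 + 515.3 + 515.3 = 1444.6 m^2.
Absorption A = 403.4·0.03 + 10.6·0.36 + 515.3·0.43 + 515.3·0.09 = 283.874 sabins.
ᾱ = 283.874 / 1444.6 = 0.1965.
Eyring denominator: −S ln(1−ᾱ) = 316.047.
V = 26.7 × 19.3 × 4.5 = 2318.895 m³.
T = 0.161·V/[−S·ln(1−ᾱ)] = 0.161·2318.895/316.047 = 1.18 s.

1.18 seconds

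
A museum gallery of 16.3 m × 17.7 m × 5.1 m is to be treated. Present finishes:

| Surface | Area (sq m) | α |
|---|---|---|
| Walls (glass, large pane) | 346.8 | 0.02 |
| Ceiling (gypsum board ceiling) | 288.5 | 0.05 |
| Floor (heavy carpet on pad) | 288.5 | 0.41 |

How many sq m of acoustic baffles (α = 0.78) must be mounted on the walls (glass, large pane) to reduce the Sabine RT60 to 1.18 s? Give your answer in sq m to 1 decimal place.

Summing Sᵢαᵢ: 6.936 + 14.425 + 118.285 → A₁ = 139.646 sabins.
V = 1471.401 m³. Target absorption A₂ = 0.161 × 1471.401 / 1.18 = 200.759 sabins.
Absorption to add: 200.759 − 139.646 = 61.113 sabins.
Each sq m of panel replacing the walls (glass, large pane) adds (0.78 − 0.02) = 0.76 sabins.
Area = ΔA/Δα = 61.113/0.76 = 80.4 sq m.

80.4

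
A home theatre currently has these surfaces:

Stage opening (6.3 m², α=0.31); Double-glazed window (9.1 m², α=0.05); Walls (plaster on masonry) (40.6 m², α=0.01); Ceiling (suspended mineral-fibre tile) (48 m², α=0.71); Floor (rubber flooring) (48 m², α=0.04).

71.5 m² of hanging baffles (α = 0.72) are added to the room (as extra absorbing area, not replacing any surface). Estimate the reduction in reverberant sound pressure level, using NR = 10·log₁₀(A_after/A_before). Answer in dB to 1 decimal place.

A_before = Σ Sᵢαᵢ = 6.3*0.31 + 9.1*0.05 + 40.6*0.01 + 48*0.71 + 48*0.04 = 38.814 sabins.
Added absorption = 71.5 × 0.72 = 51.480 sabins.
New total A_after = 90.294 sabins.
NR = 10·log₁₀(90.294/38.814) = 3.7 dB.

3.7 dB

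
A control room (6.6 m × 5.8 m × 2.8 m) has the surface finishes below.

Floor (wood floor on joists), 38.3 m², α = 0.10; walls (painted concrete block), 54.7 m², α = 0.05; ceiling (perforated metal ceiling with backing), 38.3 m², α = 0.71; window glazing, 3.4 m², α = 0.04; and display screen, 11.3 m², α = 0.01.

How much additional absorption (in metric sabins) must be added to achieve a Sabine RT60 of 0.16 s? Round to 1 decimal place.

73.8 sabins

Summing Sᵢαᵢ: 3.830 + 2.735 + 27.193 + 0.136 + 0.113 → A₁ = 34.007 sabins.
Target A₂ = 0.161·107.184/0.16 = 107.854 sabins (V = 107.184 m³).
ΔA = A₂ − A₁ = 107.854 − 34.007 = 73.8 sabins.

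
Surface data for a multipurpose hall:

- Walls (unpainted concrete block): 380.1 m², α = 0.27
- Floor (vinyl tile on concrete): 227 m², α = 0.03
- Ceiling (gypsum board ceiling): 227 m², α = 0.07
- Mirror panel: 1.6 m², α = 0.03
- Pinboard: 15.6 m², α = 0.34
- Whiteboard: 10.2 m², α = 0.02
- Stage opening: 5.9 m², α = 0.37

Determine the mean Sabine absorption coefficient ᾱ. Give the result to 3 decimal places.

S = Σ Sᵢ = 380.1 + 227 + 227 + 1.6 + 15.6 + 10.2 + 5.9 = 867.4 m².
Σ(Sᵢαᵢ) = 380.1·0.27 + 227·0.03 + 227·0.07 + 1.6·0.03 + 15.6·0.34 + 10.2·0.02 + 5.9·0.37 = 133.066.
ᾱ = A/S = 0.153.

0.153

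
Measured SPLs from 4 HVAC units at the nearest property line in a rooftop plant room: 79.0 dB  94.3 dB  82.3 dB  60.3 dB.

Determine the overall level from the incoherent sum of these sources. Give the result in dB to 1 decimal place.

Sum in the linear (power) domain: Σ 10^(Lᵢ/10) = 10^(79.0/10) + 10^(94.3/10) + 10^(82.3/10) + 10^(60.3/10) = 2.942e+09.
Combined level = 10 log₁₀(2.942e+09) = 94.7 dB.

94.7 dB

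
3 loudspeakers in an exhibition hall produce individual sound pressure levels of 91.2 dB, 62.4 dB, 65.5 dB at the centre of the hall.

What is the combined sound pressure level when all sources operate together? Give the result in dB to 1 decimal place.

91.2 dB

Converting to relative power and adding: 10^(91.2/10) + 10^(62.4/10) + 10^(65.5/10) = 1.324e+09.
L_total = 10·log₁₀(1.324e+09) = 91.2 dB.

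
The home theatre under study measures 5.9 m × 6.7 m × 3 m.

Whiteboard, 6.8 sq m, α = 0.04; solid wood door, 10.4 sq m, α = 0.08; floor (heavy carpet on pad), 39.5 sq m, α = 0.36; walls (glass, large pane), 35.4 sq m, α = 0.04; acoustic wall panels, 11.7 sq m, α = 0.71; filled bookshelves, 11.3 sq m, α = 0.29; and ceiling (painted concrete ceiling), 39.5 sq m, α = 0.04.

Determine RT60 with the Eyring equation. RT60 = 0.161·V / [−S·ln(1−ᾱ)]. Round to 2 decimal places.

0.57 s

Total surface area S = 6.8 + 10.4 + 39.5 + 35.4 + 11.7 + 11.3 + 39.5 = 154.6 sq m.
Absorption A = 6.8×0.04 + 10.4×0.08 + 39.5×0.36 + 35.4×0.04 + 11.7×0.71 + 11.3×0.29 + 39.5×0.04 = 29.904 sabins.
Mean coefficient ᾱ = A/S = 0.1934.
−S·ln(1−ᾱ) = −154.6 × ln(1 − 0.1934) = 33.228.
V = 5.9 × 6.7 × 3 = 118.59 m³.
T = 0.161·V/[−S·ln(1−ᾱ)] = 0.161·118.59/33.228 = 0.57 s.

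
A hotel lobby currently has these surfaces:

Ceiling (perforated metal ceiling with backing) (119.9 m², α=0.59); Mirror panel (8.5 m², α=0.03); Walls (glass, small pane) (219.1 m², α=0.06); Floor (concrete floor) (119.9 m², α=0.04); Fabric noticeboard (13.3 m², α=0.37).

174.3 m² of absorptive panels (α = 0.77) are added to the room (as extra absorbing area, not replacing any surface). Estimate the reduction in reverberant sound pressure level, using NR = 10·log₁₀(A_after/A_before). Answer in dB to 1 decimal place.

A_before = Σ Sᵢαᵢ = 119.9*0.59 + 8.5*0.03 + 219.1*0.06 + 119.9*0.04 + 13.3*0.37 = 93.859 sabins.
Added absorption = 174.3 × 0.77 = 134.211 sabins.
New total A_after = 228.070 sabins.
Reduction = 10 log₁₀(A_after/A_before) = 10 log₁₀(2.4299) = 3.9 dB.

3.9 dB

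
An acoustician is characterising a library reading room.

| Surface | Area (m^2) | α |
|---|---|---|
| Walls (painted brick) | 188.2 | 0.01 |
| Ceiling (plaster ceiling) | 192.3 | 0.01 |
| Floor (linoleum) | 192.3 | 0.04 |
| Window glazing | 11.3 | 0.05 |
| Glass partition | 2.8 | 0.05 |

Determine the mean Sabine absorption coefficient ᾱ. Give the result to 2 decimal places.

Total surface area S = 586.9 m^2.
Weighted sum Σ Sα = 12.202.
ᾱ = A/S = 0.02.

0.02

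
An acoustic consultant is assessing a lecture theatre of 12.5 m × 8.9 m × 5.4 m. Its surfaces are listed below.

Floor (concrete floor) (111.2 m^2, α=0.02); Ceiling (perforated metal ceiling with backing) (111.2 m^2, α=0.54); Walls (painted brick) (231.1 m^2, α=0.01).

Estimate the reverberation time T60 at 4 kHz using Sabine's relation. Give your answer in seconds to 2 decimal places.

1.50 s

Summing Sᵢαᵢ: 2.224 + 60.048 + 2.311 → A = 64.583 sabins.
Room volume: 600.75 m³.
T = 0.161 V/A = 0.161·600.75/64.583 = 1.50 s.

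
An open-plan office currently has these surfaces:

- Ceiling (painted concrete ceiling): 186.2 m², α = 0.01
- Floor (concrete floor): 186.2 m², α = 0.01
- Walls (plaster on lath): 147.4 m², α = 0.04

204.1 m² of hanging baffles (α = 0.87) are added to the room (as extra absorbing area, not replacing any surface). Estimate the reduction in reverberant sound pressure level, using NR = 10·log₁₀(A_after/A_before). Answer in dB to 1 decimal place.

A_before = Σ Sᵢαᵢ = 186.2×0.01 + 186.2×0.01 + 147.4×0.04 = 9.620 sabins.
Treatment contributes 204.1·0.87 = 177.567 sabins.
New total A_after = 187.187 sabins.
NR = 10·log₁₀(187.187/9.620) = 12.9 dB.

12.9 dB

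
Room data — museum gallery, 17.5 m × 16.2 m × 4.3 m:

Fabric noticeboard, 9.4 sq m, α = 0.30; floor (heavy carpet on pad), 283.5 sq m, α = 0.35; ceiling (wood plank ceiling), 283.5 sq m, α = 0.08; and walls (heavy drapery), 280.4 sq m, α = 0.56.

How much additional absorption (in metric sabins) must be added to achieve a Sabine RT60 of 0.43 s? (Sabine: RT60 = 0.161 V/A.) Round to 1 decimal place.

174.7 sabins

Total absorption A₁ = 9.4*0.30 + 283.5*0.35 + 283.5*0.08 + 280.4*0.56
  = 2.820 + 99.225 + 22.680 + 157.024 = 281.749 sq m sabins.
Target A₂ = 0.161·1219.05/0.43 = 456.435 sabins (V = 1219.05 m³).
Shortfall: 456.435 − 281.749 = 174.7 sabins.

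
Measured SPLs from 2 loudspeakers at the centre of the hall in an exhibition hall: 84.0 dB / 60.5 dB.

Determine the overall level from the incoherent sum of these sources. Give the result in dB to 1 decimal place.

Σ 10^(Lᵢ/10) = 2.523e+08.
Combined level = 10 log₁₀(2.523e+08) = 84.0 dB.

84.0 dB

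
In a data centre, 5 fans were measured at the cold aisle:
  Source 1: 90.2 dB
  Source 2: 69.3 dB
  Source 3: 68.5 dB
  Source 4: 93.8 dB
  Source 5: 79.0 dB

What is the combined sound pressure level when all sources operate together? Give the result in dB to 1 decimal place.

95.5 dB

Converting to relative power and adding: 10^(90.2/10) + 10^(69.3/10) + 10^(68.5/10) + 10^(93.8/10) + 10^(79.0/10) = 3.541e+09.
Combined level = 10 log₁₀(3.541e+09) = 95.5 dB.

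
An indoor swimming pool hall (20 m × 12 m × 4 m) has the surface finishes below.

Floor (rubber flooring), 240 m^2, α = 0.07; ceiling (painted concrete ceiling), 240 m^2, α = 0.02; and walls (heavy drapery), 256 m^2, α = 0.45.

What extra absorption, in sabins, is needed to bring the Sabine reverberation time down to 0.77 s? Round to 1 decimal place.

63.9 sabins

Summing Sᵢαᵢ: 16.800 + 4.800 + 115.200 → A₁ = 136.800 sabins.
For T = 0.77 s, need A₂ = 0.161·V/T = 0.161·960/0.77 = 200.727 sabins.
Additional absorption ΔA = 200.727 − 136.800 = 63.9 sabins.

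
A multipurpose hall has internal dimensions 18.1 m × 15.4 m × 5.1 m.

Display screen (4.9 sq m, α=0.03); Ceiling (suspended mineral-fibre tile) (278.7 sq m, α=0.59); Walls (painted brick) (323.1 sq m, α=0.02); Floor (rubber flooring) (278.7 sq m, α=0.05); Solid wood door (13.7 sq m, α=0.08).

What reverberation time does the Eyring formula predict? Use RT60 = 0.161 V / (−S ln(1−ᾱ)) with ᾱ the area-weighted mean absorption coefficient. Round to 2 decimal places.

1.10 seconds

S = Σ Sᵢ = 899.1 sq m.
Σ(Sᵢαᵢ) = 4.9·0.03 + 278.7·0.59 + 323.1·0.02 + 278.7·0.05 + 13.7·0.08 = 186.073.
ᾱ = 186.073 / 899.1 = 0.2070.
Eyring denominator: −S ln(1−ᾱ) = 208.530.
V = 18.1 × 15.4 × 5.1 = 1421.574 m³.
T = 0.161·V/[−S·ln(1−ᾱ)] = 0.161·1421.574/208.530 = 1.10 s.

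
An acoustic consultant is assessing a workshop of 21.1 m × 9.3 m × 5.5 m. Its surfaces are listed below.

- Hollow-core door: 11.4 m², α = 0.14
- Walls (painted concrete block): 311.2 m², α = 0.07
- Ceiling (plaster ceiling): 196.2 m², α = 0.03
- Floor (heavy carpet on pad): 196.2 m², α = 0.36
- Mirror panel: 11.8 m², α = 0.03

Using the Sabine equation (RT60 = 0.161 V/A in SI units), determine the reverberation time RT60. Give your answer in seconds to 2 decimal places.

Summing Sᵢαᵢ: 1.596 + 21.784 + 5.886 + 70.632 + 0.354 → A = 100.252 sabins.
Volume V = 21.1 × 9.3 × 5.5 = 1079.265 m³.
T = 0.161 V/A = 0.161·1079.265/100.252 = 1.73 s.

1.73 sec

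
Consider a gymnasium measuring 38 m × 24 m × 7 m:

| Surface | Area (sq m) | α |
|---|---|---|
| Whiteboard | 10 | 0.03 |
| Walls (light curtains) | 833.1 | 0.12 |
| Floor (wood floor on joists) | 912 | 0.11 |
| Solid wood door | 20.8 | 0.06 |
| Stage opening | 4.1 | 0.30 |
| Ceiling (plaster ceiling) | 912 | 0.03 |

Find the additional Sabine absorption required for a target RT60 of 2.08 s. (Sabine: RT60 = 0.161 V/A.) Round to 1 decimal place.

263.7 sabins

A₁ = Σ Sᵢαᵢ = 10·0.03 + 833.1·0.12 + 912·0.11 + 20.8·0.06 + 4.1·0.30 + 912·0.03 = 230.430 sabins.
For T = 2.08 s, need A₂ = 0.161·V/T = 0.161·6384/2.08 = 494.146 sabins.
Shortfall: 494.146 − 230.430 = 263.7 sabins.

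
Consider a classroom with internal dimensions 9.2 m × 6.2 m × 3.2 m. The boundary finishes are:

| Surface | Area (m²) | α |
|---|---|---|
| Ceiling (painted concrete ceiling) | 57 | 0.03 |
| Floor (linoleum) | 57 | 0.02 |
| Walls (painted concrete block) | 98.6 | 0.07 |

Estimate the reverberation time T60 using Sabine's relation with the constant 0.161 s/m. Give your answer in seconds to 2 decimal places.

3.01 seconds

Summing Sᵢαᵢ: 1.710 + 1.140 + 6.902 → A = 9.752 sabins.
Room volume: 182.528 m³.
RT60 = 0.161 · V / A = 0.161 × 182.528 / 9.752 = 3.01 s.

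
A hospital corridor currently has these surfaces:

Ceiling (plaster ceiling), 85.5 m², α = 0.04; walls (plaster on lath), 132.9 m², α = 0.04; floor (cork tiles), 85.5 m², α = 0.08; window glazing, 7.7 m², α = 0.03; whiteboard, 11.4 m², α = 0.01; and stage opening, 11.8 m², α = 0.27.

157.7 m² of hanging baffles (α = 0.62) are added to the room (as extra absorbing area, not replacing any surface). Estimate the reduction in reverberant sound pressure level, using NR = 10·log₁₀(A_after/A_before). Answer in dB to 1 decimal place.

7.9 dB

Total absorption A_before = 85.5*0.04 + 132.9*0.04 + 85.5*0.08 + 7.7*0.03 + 11.4*0.01 + 11.8*0.27
  = 3.420 + 5.316 + 6.840 + 0.231 + 0.114 + 3.186 = 19.107 m² sabins.
Treatment contributes 157.7·0.62 = 97.774 sabins.
New total A_after = 116.881 sabins.
Reduction = 10 log₁₀(A_after/A_before) = 10 log₁₀(6.1172) = 7.9 dB.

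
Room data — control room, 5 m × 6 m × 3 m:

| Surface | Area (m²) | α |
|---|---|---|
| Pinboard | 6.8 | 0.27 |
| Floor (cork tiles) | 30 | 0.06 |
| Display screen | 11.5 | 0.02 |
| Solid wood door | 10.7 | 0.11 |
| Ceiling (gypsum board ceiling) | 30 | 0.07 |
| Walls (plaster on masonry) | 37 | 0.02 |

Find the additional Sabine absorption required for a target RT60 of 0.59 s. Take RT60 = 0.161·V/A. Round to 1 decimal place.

16.7 sabins

Total absorption A₁ = 6.8×0.27 + 30×0.06 + 11.5×0.02 + 10.7×0.11 + 30×0.07 + 37×0.02
  = 1.836 + 1.800 + 0.230 + 1.177 + 2.100 + 0.740 = 7.883 m² sabins.
For T = 0.59 s, need A₂ = 0.161·V/T = 0.161·90/0.59 = 24.559 sabins.
Additional absorption ΔA = 24.559 − 7.883 = 16.7 sabins.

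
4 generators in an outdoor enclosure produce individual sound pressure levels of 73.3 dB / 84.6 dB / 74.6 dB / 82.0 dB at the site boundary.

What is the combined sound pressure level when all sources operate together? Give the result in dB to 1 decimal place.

87.0 dB

Σ 10^(Lᵢ/10) = 4.971e+08.
L_total = 10·log₁₀(4.971e+08) = 87.0 dB.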